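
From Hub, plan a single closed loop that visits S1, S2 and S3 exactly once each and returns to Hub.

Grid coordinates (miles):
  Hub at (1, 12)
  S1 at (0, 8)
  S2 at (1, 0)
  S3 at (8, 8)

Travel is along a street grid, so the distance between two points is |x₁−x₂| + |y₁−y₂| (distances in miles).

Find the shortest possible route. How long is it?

Shortest round trip = 40 miles.

There are 3 distinct closed tours to check (reversals are equivalent).
Hub-S1-S2-S3-Hub: 5+9+15+11 = 40
Hub-S1-S3-S2-Hub: 5+8+15+12 = 40
Hub-S2-S1-S3-Hub: 12+9+8+11 = 40
The minimum is 40.
One optimal route: Hub → S1 → S2 → S3 → Hub (or its reverse).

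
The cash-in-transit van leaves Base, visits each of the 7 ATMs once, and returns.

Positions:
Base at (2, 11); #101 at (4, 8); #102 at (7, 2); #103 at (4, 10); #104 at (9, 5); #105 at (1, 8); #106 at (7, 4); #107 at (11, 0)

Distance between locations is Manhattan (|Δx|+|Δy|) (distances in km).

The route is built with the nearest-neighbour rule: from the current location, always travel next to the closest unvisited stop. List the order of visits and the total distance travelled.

At Base the remaining stops are #103 3, #105 4, #101 5, #106 12, #104 13, #102 14, #107 20; go to #103.
At #103 the remaining stops are #101 2, #105 5, #106 9, #104 10, #102 11, #107 17; go to #101.
At #101 the remaining stops are #105 3, #106 7, #104 8, #102 9, #107 15; go to #105.
At #105 the remaining stops are #106 10, #104 11, #102 12, #107 18; go to #106.
At #106 the remaining stops are #102 2, #104 3, #107 8; go to #102.
At #102 the remaining stops are #104 5, #107 6; go to #104.
At #104 the remaining stops are #107 7; go to #107.
Return #107→Base: 20.
Total = 3 + 2 + 3 + 10 + 2 + 5 + 7 + 20 = 52.

Nearest-neighbour total = 52 km; route Base → #103 → #101 → #105 → #106 → #102 → #104 → #107 → Base.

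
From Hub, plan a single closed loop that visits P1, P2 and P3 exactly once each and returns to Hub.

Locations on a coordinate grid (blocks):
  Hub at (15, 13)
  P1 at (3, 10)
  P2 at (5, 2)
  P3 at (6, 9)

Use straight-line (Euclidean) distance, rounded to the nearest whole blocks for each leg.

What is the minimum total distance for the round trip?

Hub → P1 → P2 → P3 → Hub: 12+8+7+10 = 37
Hub → P1 → P3 → P2 → Hub: 12+3+7+15 = 37
Hub → P2 → P1 → P3 → Hub: 15+8+3+10 = 36
The minimum is 36.
One optimal route: Hub → P2 → P1 → P3 → Hub (or its reverse).

Minimum total distance: 36 blocks.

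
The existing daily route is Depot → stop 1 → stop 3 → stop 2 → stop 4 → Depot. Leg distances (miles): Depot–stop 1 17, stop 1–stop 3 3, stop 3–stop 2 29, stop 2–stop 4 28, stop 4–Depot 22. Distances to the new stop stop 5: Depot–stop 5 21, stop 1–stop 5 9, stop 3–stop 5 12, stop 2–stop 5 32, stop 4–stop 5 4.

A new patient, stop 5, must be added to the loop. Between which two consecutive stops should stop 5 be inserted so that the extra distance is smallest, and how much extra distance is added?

Insertion cost between consecutive stops i–j is d(i,stop 5) + d(stop 5,j) − d(i,j):
  between Depot and stop 1: 21 + 9 − 17 = 13
  between stop 1 and stop 3: 9 + 12 − 3 = 18
  between stop 3 and stop 2: 12 + 32 − 29 = 15
  between stop 2 and stop 4: 32 + 4 − 28 = 8
  between stop 4 and Depot: 4 + 21 − 22 = 3
Cheapest insertion is between stop 4 and Depot, adding 3.
New total = 99 + 3 = 102.

+3 miles — insert stop 5 between stop 4 and Depot.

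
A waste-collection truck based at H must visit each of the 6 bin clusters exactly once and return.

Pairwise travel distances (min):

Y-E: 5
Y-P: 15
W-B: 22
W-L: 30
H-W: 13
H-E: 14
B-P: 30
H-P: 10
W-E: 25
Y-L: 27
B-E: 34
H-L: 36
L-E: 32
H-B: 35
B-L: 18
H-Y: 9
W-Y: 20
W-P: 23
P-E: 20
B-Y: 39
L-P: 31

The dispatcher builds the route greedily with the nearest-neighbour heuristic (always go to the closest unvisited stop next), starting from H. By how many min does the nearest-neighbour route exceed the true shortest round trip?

Excess over optimum: 18 min.

H: Y=9, P=10, W=13, E=14, B=35, L=36 ⇒ Y
Y: E=5, P=15, W=20, L=27, B=39 ⇒ E
E: P=20, W=25, L=32, B=34 ⇒ P
P: W=23, B=30, L=31 ⇒ W
W: B=22, L=30 ⇒ B
B: L=18 ⇒ L
NN route H → Y → E → P → W → B → L → H costs 133.
Optimal: H → W → B → L → Y → E → P → H costs 115 (by enumerating all 360 distinct tours).
Excess = 133 − 115 = 18.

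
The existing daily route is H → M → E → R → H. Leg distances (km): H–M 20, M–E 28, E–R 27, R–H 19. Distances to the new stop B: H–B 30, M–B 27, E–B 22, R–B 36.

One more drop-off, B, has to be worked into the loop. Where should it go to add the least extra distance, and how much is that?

Insertion cost between consecutive stops i–j is d(i,B) + d(B,j) − d(i,j):
  between H and M: 30 + 27 − 20 = 37
  between M and E: 27 + 22 − 28 = 21
  between E and R: 22 + 36 − 27 = 31
  between R and H: 36 + 30 − 19 = 47
Cheapest insertion is between M and E, adding 21.
New total = 94 + 21 = 115.

+21 km — insert B between M and E.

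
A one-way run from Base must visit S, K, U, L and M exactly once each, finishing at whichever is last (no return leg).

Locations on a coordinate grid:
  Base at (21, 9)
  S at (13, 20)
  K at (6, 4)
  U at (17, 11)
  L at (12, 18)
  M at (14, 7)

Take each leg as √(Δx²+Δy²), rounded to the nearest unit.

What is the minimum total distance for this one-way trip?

There are 5! = 120 possible orderings.
Base - S - K - U - L - M: 14+17+13+9+11 = 64
Base - S - K - U - M - L: 14+17+13+5+11 = 60
Base - S - K - L - U - M: 14+17+15+9+5 = 60
Base - S - K - L - M - U: 14+17+15+11+5 = 62
Base - S - K - M - U - L: 14+17+9+5+9 = 54
Base - S - K - M - L - U: 14+17+9+11+9 = 60
Base - S - U - K - L - M: 14+10+13+15+11 = 63
Base - S - U - K - M - L: 14+10+13+9+11 = 57
Base - S - U - L - K - M: 14+10+9+15+9 = 57
Base - S - U - L - M - K: 14+10+9+11+9 = 53
Base - S - U - M - K - L: 14+10+5+9+15 = 53
Base - S - U - M - L - K: 14+10+5+11+15 = 55
Base - S - L - K - U - M: 14+2+15+13+5 = 49
Base - S - L - K - M - U: 14+2+15+9+5 = 45
… (106 more)
Base - U - M - K - L - S: 4+5+9+15+2 = 35  ← best
The minimum is 35.
One shortest path: Base → U → M → K → L → S.

Shortest open route: 35.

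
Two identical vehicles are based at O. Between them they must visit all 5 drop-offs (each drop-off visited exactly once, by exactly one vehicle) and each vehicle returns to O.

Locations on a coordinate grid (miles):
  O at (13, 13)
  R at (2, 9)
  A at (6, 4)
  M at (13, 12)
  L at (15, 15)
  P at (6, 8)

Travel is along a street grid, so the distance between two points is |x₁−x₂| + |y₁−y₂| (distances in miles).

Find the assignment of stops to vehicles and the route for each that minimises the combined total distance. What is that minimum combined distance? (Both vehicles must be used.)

48 miles — the smallest possible combined total.

There are 2^4 − 1 = 15 ways to divide the 5 stops into two non-empty groups. For each, the best each vehicle can do is its own shortest tour through its group:
  {R} + {A, M, L, P}: 30 + 40 = 70
  {A} + {R, M, L, P}: 32 + 40 = 72
  {R, A} + {M, L, P}: 40 + 32 = 72
  {M} + {R, A, L, P}: 2 + 48 = 50
  {R, M} + {A, L, P}: 30 + 40 = 70
  {A, M} + {R, L, P}: 32 + 40 = 72
  … (15 splits in total)
  {L} + {R, A, M, P}: 8 + 40 = 48  ← best
Best: vehicle 1 O → L → O = 8; vehicle 2 O → R → A → P → M → O = 40; combined 48.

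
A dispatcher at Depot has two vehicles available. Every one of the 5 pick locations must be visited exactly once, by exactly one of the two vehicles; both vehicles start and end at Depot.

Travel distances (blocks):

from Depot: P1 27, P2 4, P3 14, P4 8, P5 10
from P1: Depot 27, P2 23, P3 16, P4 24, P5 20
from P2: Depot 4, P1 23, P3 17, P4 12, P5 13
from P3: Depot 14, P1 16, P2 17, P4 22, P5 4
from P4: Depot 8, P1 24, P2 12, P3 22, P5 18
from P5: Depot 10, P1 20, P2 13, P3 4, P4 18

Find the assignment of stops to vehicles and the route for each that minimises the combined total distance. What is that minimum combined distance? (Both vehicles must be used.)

There are 2^4 − 1 = 15 ways to divide the 5 stops into two non-empty groups. For each, the best each vehicle can do is its own shortest tour through its group:
  {P1} + {P2, P3, P4, P5}: 54 + 51 = 105
  {P2} + {P1, P3, P4, P5}: 8 + 62 = 70
  {P1, P2} + {P3, P4, P5}: 54 + 44 = 98
  {P3} + {P1, P2, P4, P5}: 28 + 69 = 97
  {P1, P3} + {P2, P4, P5}: 57 + 43 = 100
  {P2, P3} + {P1, P4, P5}: 35 + 62 = 97
  … (15 splits in total)
Best: vehicle 1 Depot → P2 → Depot = 8; vehicle 2 Depot → P4 → P1 → P3 → P5 → Depot = 62; combined 70.

70 blocks — the smallest possible combined total.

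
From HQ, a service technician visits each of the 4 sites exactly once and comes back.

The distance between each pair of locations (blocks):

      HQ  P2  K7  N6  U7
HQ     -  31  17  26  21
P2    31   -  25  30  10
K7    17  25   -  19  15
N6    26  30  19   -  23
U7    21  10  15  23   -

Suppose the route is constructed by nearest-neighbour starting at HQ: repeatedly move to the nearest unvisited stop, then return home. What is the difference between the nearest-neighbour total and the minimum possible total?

Excess over optimum: 1 blocks.

HQ: K7=17, U7=21, N6=26, P2=31 ⇒ K7
K7: U7=15, N6=19, P2=25 ⇒ U7
U7: P2=10, N6=23 ⇒ P2
P2: N6=30 ⇒ N6
NN route HQ → K7 → U7 → P2 → N6 → HQ costs 98.
Optimal: HQ → K7 → N6 → P2 → U7 → HQ costs 97 (by enumerating all 12 distinct tours).
Excess = 98 − 97 = 1.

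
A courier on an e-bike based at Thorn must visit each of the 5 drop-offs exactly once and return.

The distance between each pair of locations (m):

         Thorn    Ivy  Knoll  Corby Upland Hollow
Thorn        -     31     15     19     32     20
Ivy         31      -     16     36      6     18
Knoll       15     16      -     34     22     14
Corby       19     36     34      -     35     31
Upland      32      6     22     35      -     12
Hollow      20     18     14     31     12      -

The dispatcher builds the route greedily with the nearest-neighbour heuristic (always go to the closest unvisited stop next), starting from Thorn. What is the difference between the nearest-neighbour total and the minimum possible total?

Thorn: Knoll=15, Corby=19, Hollow=20, Ivy=31, Upland=32 ⇒ Knoll
Knoll: Hollow=14, Ivy=16, Upland=22, Corby=34 ⇒ Hollow
Hollow: Upland=12, Ivy=18, Corby=31 ⇒ Upland
Upland: Ivy=6, Corby=35 ⇒ Ivy
Ivy: Corby=36 ⇒ Corby
NN route Thorn → Knoll → Hollow → Upland → Ivy → Corby → Thorn costs 102.
Optimal: Thorn → Knoll → Ivy → Upland → Hollow → Corby → Thorn costs 99 (by enumerating all 60 distinct tours).
Excess = 102 − 99 = 3.

The nearest-neighbour route is 3 m longer than optimal.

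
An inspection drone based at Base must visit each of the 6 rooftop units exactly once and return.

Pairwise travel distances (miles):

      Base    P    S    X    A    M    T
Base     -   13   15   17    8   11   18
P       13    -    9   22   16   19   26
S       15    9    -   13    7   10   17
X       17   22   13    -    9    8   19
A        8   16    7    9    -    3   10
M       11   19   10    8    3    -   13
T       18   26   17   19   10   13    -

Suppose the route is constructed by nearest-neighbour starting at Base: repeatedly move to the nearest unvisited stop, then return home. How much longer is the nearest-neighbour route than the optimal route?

The nearest-neighbour route is 11 miles longer than optimal.

From Base: A=8, M=11, P=13, S=15, X=17, T=18 → choose A (8).
From A: M=3, S=7, X=9, T=10, P=16 → choose M (3).
From M: X=8, S=10, T=13, P=19 → choose X (8).
From X: S=13, T=19, P=22 → choose S (13).
From S: P=9, T=17 → choose P (9).
From P: T=26 → choose T (26).
NN route Base → A → M → X → S → P → T → Base costs 85.
Optimal: Base → P → S → X → M → A → T → Base costs 74 (by enumerating all 360 distinct tours).
Excess = 85 − 74 = 11.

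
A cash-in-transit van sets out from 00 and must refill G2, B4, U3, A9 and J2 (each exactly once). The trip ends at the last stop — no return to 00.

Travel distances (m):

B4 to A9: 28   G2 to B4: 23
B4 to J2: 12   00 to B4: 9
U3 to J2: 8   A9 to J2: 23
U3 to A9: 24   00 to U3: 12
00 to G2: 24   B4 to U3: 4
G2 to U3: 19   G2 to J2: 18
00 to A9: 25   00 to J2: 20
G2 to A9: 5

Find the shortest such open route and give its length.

There are 5! = 120 possible orderings.
00→G2→B4→U3→A9→J2: 24+23+4+24+23 = 98
00→G2→B4→U3→J2→A9: 24+23+4+8+23 = 82
00→G2→B4→A9→U3→J2: 24+23+28+24+8 = 107
00→G2→B4→A9→J2→U3: 24+23+28+23+8 = 106
00→G2→B4→J2→U3→A9: 24+23+12+8+24 = 91
00→G2→B4→J2→A9→U3: 24+23+12+23+24 = 106
00→G2→U3→B4→A9→J2: 24+19+4+28+23 = 98
00→G2→U3→B4→J2→A9: 24+19+4+12+23 = 82
00→G2→U3→A9→B4→J2: 24+19+24+28+12 = 107
00→G2→U3→A9→J2→B4: 24+19+24+23+12 = 102
00→G2→U3→J2→B4→A9: 24+19+8+12+28 = 91
00→G2→U3→J2→A9→B4: 24+19+8+23+28 = 102
00→G2→A9→B4→U3→J2: 24+5+28+4+8 = 69
00→G2→A9→B4→J2→U3: 24+5+28+12+8 = 77
… (106 more)
00→B4→U3→J2→G2→A9: 9+4+8+18+5 = 44  ← best
The minimum is 44.
One shortest path: 00 → B4 → U3 → J2 → G2 → A9.

Minimum one-way distance = 44 m.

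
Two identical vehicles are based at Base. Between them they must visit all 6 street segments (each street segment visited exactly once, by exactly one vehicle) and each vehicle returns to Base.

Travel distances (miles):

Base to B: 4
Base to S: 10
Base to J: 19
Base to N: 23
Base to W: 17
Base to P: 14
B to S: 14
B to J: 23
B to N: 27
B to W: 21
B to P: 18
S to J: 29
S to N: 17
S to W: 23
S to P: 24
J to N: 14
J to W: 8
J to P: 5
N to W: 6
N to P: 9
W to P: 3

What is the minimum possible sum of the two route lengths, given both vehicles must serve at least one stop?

Minimum combined distance: 68 miles.

There are 2^5 − 1 = 31 ways to divide the 6 stops into two non-empty groups. For each, the best each vehicle can do is its own shortest tour through its group:
  {B} + {S, J, N, W, P}: 8 + 60 = 68
  {S} + {B, J, N, W, P}: 20 + 64 = 84
  {B, S} + {J, N, W, P}: 28 + 56 = 84
  {J} + {B, S, N, W, P}: 38 + 58 = 96
  {B, J} + {S, N, W, P}: 46 + 50 = 96
  {S, J} + {B, N, W, P}: 58 + 54 = 112
  … (31 splits in total)
Best: vehicle 1 Base → B → Base = 8; vehicle 2 Base → S → N → W → J → P → Base = 60; combined 68.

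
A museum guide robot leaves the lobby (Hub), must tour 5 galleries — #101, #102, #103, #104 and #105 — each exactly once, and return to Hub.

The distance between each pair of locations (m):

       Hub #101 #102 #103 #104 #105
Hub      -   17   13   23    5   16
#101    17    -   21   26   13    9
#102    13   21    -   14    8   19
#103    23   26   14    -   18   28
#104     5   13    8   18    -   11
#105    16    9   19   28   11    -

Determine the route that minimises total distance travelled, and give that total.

Minimum total distance: 78 m.

There are 60 distinct closed tours to check (reversals are equivalent).
Hub → #101 → #102 → #103 → #104 → #105 → Hub: 17+21+14+18+11+16 = 97
Hub → #101 → #102 → #103 → #105 → #104 → Hub: 17+21+14+28+11+5 = 96
Hub → #101 → #102 → #104 → #103 → #105 → Hub: 17+21+8+18+28+16 = 108
Hub → #101 → #102 → #104 → #105 → #103 → Hub: 17+21+8+11+28+23 = 108
Hub → #101 → #102 → #105 → #103 → #104 → Hub: 17+21+19+28+18+5 = 108
Hub → #101 → #102 → #105 → #104 → #103 → Hub: 17+21+19+11+18+23 = 109
Hub → #101 → #103 → #102 → #104 → #105 → Hub: 17+26+14+8+11+16 = 92
Hub → #101 → #103 → #102 → #105 → #104 → Hub: 17+26+14+19+11+5 = 92
Hub → #101 → #103 → #104 → #102 → #105 → Hub: 17+26+18+8+19+16 = 104
Hub → #101 → #103 → #104 → #105 → #102 → Hub: 17+26+18+11+19+13 = 104
Hub → #101 → #103 → #105 → #102 → #104 → Hub: 17+26+28+19+8+5 = 103
Hub → #101 → #103 → #105 → #104 → #102 → Hub: 17+26+28+11+8+13 = 103
Hub → #101 → #104 → #102 → #103 → #105 → Hub: 17+13+8+14+28+16 = 96
Hub → #101 → #104 → #102 → #105 → #103 → Hub: 17+13+8+19+28+23 = 108
… (46 more)
Hub → #102 → #103 → #101 → #105 → #104 → Hub: 13+14+26+9+11+5 = 78  ← best
The minimum is 78.
One optimal route: Hub → #102 → #103 → #101 → #105 → #104 → Hub (or its reverse).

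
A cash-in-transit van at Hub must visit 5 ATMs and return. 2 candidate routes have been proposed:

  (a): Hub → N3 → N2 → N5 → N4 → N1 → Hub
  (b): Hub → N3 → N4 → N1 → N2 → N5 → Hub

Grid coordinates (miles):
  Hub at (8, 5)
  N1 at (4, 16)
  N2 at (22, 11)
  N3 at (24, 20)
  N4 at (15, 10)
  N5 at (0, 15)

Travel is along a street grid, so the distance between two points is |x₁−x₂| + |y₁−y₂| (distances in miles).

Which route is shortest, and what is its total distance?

(a): 31 + 11 + 26 + 20 + 17 + 15 = 120
(b): 31 + 19 + 17 + 23 + 26 + 18 = 134

Shortest is (a), total 120 miles.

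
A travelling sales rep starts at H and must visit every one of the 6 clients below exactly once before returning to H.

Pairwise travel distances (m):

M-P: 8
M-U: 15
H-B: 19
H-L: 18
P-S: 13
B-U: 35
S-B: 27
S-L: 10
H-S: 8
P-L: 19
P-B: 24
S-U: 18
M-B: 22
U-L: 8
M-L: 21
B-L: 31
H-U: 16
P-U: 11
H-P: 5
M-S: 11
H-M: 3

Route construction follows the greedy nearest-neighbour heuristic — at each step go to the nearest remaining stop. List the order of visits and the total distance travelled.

At H the remaining stops are M 3, P 5, S 8, U 16, L 18, B 19; go to M.
At M the remaining stops are P 8, S 11, U 15, L 21, B 22; go to P.
At P the remaining stops are U 11, S 13, L 19, B 24; go to U.
At U the remaining stops are L 8, S 18, B 35; go to L.
At L the remaining stops are S 10, B 31; go to S.
At S the remaining stops are B 27; go to B.
Return B→H: 19.
Total = 3 + 8 + 11 + 8 + 10 + 27 + 19 = 86.

Total distance 86 m via the nearest-neighbour route H → M → P → U → L → S → B → H.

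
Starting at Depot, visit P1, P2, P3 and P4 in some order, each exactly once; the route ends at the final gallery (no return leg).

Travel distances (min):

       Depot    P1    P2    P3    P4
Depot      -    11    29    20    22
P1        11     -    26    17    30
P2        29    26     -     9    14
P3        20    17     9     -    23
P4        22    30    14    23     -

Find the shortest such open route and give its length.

There are 4! = 24 possible orderings.
Depot → P1 → P2 → P3 → P4: 11+26+9+23 = 69
Depot → P1 → P2 → P4 → P3: 11+26+14+23 = 74
Depot → P1 → P3 → P2 → P4: 11+17+9+14 = 51
Depot → P1 → P3 → P4 → P2: 11+17+23+14 = 65
Depot → P1 → P4 → P2 → P3: 11+30+14+9 = 64
Depot → P1 → P4 → P3 → P2: 11+30+23+9 = 73
Depot → P2 → P1 → P3 → P4: 29+26+17+23 = 95
Depot → P2 → P1 → P4 → P3: 29+26+30+23 = 108
Depot → P2 → P3 → P1 → P4: 29+9+17+30 = 85
Depot → P2 → P3 → P4 → P1: 29+9+23+30 = 91
Depot → P2 → P4 → P1 → P3: 29+14+30+17 = 90
Depot → P2 → P4 → P3 → P1: 29+14+23+17 = 83
Depot → P3 → P1 → P2 → P4: 20+17+26+14 = 77
Depot → P3 → P1 → P4 → P2: 20+17+30+14 = 81
… (10 more)
The minimum is 51.
One shortest path: Depot → P1 → P3 → P2 → P4.

Shortest open route: 51 min.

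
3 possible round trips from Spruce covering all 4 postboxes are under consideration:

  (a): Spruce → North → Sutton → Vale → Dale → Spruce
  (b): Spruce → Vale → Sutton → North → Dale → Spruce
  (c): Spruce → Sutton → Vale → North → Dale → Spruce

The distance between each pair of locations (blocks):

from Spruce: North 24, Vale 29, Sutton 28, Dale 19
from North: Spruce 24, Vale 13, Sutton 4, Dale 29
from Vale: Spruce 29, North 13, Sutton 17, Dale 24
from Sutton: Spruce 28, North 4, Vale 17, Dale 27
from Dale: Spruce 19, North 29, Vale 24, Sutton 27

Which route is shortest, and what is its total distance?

Shortest is (a), total 88 blocks.

(a): 24 + 4 + 17 + 24 + 19 = 88
(b): 29 + 17 + 4 + 29 + 19 = 98
(c): 28 + 17 + 13 + 29 + 19 = 106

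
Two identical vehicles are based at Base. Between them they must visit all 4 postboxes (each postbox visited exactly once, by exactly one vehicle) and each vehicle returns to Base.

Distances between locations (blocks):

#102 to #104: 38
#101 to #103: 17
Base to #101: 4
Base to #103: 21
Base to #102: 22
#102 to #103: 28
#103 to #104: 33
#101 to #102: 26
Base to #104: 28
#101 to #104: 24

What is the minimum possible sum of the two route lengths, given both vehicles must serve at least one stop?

Minimum combined distance: 119 blocks.

Try each way of splitting the stops between the two vehicles (each non-empty) and, for each split, find the best tour for each vehicle:
  {#101} + {#102, #103, #104}: 8 + 111 = 119
  {#102} + {#101, #103, #104}: 44 + 82 = 126
  {#101, #102} + {#103, #104}: 52 + 82 = 134
  {#103} + {#101, #102, #104}: 42 + 88 = 130
  {#101, #103} + {#102, #104}: 42 + 88 = 130
  {#102, #103} + {#101, #104}: 71 + 56 = 127
  … (7 splits in total)
Best: vehicle 1 Base → #101 → Base = 8; vehicle 2 Base → #102 → #103 → #104 → Base = 111; combined 119.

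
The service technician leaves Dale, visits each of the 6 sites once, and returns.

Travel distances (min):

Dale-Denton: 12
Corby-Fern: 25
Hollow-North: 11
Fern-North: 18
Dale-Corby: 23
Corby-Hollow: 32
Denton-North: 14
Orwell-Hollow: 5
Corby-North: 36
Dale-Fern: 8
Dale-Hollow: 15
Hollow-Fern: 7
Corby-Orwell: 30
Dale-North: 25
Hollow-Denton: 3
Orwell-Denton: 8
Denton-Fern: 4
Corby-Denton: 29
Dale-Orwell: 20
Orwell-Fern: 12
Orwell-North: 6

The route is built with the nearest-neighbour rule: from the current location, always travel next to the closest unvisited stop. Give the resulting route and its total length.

Dale → [Fern:8 / Denton:12 / Hollow:15 / Orwell:20 / Corby:23 / North:25] → Fern (8)
Fern → [Denton:4 / Hollow:7 / Orwell:12 / North:18 / Corby:25] → Denton (4)
Denton → [Hollow:3 / Orwell:8 / North:14 / Corby:29] → Hollow (3)
Hollow → [Orwell:5 / North:11 / Corby:32] → Orwell (5)
Orwell → [North:6 / Corby:30] → North (6)
North → [Corby:36] → Corby (36)
Return Corby→Dale: 23.
Total = 8 + 4 + 3 + 5 + 6 + 36 + 23 = 85.

85 min along Dale → Fern → Denton → Hollow → Orwell → North → Corby → Dale.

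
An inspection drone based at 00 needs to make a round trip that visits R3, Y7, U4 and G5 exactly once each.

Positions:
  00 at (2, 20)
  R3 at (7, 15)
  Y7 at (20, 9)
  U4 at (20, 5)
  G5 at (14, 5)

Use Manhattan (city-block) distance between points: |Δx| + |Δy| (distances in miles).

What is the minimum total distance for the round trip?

With 4 stops there are 4!/2 = 12 distinct round trips (a route and its reverse cost the same).
00 → R3 → Y7 → U4 → G5 → 00: 10+19+4+6+27 = 66
00 → R3 → Y7 → G5 → U4 → 00: 10+19+10+6+33 = 78
00 → R3 → U4 → Y7 → G5 → 00: 10+23+4+10+27 = 74
00 → R3 → U4 → G5 → Y7 → 00: 10+23+6+10+29 = 78
00 → R3 → G5 → Y7 → U4 → 00: 10+17+10+4+33 = 74
00 → R3 → G5 → U4 → Y7 → 00: 10+17+6+4+29 = 66
00 → Y7 → R3 → U4 → G5 → 00: 29+19+23+6+27 = 104
00 → Y7 → R3 → G5 → U4 → 00: 29+19+17+6+33 = 104
00 → Y7 → U4 → R3 → G5 → 00: 29+4+23+17+27 = 100
00 → Y7 → G5 → R3 → U4 → 00: 29+10+17+23+33 = 112
00 → U4 → R3 → Y7 → G5 → 00: 33+23+19+10+27 = 112
00 → U4 → Y7 → R3 → G5 → 00: 33+4+19+17+27 = 100
The minimum is 66.
One optimal route: 00 → R3 → Y7 → U4 → G5 → 00 (or its reverse).

66 miles — the shortest possible round trip.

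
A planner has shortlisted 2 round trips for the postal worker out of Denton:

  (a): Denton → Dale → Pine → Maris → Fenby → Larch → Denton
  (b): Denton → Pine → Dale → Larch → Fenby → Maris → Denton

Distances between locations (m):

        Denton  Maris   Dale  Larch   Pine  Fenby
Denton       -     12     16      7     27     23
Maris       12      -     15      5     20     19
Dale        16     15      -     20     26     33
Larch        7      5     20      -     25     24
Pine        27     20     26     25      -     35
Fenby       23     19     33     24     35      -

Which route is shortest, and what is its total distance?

(a): 16 + 26 + 20 + 19 + 24 + 7 = 112
(b): 27 + 26 + 20 + 24 + 19 + 12 = 128

112 m — (a) is the shortest.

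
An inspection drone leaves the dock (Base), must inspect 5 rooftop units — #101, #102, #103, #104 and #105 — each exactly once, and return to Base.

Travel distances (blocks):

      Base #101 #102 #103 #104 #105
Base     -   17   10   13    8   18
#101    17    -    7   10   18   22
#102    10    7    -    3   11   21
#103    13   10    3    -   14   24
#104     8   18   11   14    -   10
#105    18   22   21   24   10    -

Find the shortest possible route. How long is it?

Minimum total distance: 63 blocks.

Base → #101 → #102 → #103 → #104 → #105 → Base: 17+7+3+14+10+18 = 69
Base → #101 → #102 → #103 → #105 → #104 → Base: 17+7+3+24+10+8 = 69
Base → #101 → #102 → #104 → #103 → #105 → Base: 17+7+11+14+24+18 = 91
Base → #101 → #102 → #104 → #105 → #103 → Base: 17+7+11+10+24+13 = 82
Base → #101 → #102 → #105 → #103 → #104 → Base: 17+7+21+24+14+8 = 91
Base → #101 → #102 → #105 → #104 → #103 → Base: 17+7+21+10+14+13 = 82
Base → #101 → #103 → #102 → #104 → #105 → Base: 17+10+3+11+10+18 = 69
Base → #101 → #103 → #102 → #105 → #104 → Base: 17+10+3+21+10+8 = 69
Base → #101 → #103 → #104 → #102 → #105 → Base: 17+10+14+11+21+18 = 91
Base → #101 → #103 → #104 → #105 → #102 → Base: 17+10+14+10+21+10 = 82
Base → #101 → #103 → #105 → #102 → #104 → Base: 17+10+24+21+11+8 = 91
Base → #101 → #103 → #105 → #104 → #102 → Base: 17+10+24+10+11+10 = 82
Base → #101 → #104 → #102 → #103 → #105 → Base: 17+18+11+3+24+18 = 91
Base → #101 → #104 → #102 → #105 → #103 → Base: 17+18+11+21+24+13 = 104
… (46 more)
Base → #102 → #103 → #101 → #105 → #104 → Base: 10+3+10+22+10+8 = 63  ← best
The minimum is 63.
One optimal route: Base → #102 → #103 → #101 → #105 → #104 → Base (or its reverse).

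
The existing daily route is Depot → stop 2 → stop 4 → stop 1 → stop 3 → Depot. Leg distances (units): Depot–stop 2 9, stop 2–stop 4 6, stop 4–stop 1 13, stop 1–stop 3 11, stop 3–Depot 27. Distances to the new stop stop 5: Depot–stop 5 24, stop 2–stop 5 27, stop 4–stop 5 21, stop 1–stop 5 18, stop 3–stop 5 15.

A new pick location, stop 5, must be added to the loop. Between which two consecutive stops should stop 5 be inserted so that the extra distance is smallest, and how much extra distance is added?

+12 — insert stop 5 between stop 3 and Depot.

Insertion cost between consecutive stops i–j is d(i,stop 5) + d(stop 5,j) − d(i,j):
  between Depot and stop 2: 24 + 27 − 9 = 42
  between stop 2 and stop 4: 27 + 21 − 6 = 42
  between stop 4 and stop 1: 21 + 18 − 13 = 26
  between stop 1 and stop 3: 18 + 15 − 11 = 22
  between stop 3 and Depot: 15 + 24 − 27 = 12
Cheapest insertion is between stop 3 and Depot, adding 12.
New total = 66 + 12 = 78.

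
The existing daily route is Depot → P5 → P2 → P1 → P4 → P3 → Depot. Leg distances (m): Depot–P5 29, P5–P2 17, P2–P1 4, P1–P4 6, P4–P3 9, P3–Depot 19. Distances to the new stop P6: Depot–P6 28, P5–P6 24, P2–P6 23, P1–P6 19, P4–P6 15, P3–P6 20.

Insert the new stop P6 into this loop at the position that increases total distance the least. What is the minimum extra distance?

Insertion cost between consecutive stops i–j is d(i,P6) + d(P6,j) − d(i,j):
  between Depot and P5: 28 + 24 − 29 = 23
  between P5 and P2: 24 + 23 − 17 = 30
  between P2 and P1: 23 + 19 − 4 = 38
  between P1 and P4: 19 + 15 − 6 = 28
  between P4 and P3: 15 + 20 − 9 = 26
  between P3 and Depot: 20 + 28 − 19 = 29
Cheapest insertion is between Depot and P5, adding 23.
New total = 84 + 23 = 107.

Minimum extra distance: 23 m, inserting P6 between Depot and P5.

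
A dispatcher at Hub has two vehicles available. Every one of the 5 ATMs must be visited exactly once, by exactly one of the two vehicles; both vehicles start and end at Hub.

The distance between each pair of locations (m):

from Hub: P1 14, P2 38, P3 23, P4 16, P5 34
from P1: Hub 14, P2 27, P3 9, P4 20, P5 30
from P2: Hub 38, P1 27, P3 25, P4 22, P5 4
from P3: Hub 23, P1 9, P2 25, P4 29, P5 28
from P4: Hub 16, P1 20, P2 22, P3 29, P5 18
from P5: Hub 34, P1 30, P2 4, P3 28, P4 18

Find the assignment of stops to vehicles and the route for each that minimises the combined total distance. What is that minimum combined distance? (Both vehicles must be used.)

Check every non-empty split of the stops between the two vehicles; for each half take its own optimal tour:
  {P1} + {P2, P3, P4, P5}: 28 + 86 = 114
  {P2} + {P1, P3, P4, P5}: 76 + 85 = 161
  {P1, P2} + {P3, P4, P5}: 79 + 85 = 164
  {P3} + {P1, P2, P4, P5}: 46 + 79 = 125
  {P1, P3} + {P2, P4, P5}: 46 + 76 = 122
  {P2, P3} + {P1, P4, P5}: 86 + 78 = 164
  … (15 splits in total)
Best: vehicle 1 Hub → P1 → Hub = 28; vehicle 2 Hub → P3 → P2 → P5 → P4 → Hub = 86; combined 114.

Minimum combined distance: 114 m.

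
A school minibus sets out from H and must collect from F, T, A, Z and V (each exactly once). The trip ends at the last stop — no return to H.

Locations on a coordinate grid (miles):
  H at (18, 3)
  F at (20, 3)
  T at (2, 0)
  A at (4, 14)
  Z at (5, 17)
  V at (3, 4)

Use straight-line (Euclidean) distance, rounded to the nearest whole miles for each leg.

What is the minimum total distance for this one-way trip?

Minimum one-way distance = 37 miles.

There are 5! = 120 possible orderings.
H - F - T - A - Z - V: 2+18+14+3+13 = 50
H - F - T - A - V - Z: 2+18+14+10+13 = 57
H - F - T - Z - A - V: 2+18+17+3+10 = 50
H - F - T - Z - V - A: 2+18+17+13+10 = 60
H - F - T - V - A - Z: 2+18+4+10+3 = 37
H - F - T - V - Z - A: 2+18+4+13+3 = 40
H - F - A - T - Z - V: 2+19+14+17+13 = 65
H - F - A - T - V - Z: 2+19+14+4+13 = 52
H - F - A - Z - T - V: 2+19+3+17+4 = 45
H - F - A - Z - V - T: 2+19+3+13+4 = 41
H - F - A - V - T - Z: 2+19+10+4+17 = 52
H - F - A - V - Z - T: 2+19+10+13+17 = 61
H - F - Z - T - A - V: 2+21+17+14+10 = 64
H - F - Z - T - V - A: 2+21+17+4+10 = 54
… (106 more)
The minimum is 37.
One shortest path: H → F → T → V → A → Z.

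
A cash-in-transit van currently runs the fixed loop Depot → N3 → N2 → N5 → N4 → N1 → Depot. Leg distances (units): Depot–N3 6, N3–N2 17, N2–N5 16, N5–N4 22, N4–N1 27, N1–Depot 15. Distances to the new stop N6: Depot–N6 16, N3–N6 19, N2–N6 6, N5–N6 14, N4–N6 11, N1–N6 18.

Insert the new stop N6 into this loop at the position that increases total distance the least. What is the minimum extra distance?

+2 — insert N6 between N4 and N1.

Insertion cost between consecutive stops i–j is d(i,N6) + d(N6,j) − d(i,j):
  between Depot and N3: 16 + 19 − 6 = 29
  between N3 and N2: 19 + 6 − 17 = 8
  between N2 and N5: 6 + 14 − 16 = 4
  between N5 and N4: 14 + 11 − 22 = 3
  between N4 and N1: 11 + 18 − 27 = 2
  between N1 and Depot: 18 + 16 − 15 = 19
Cheapest insertion is between N4 and N1, adding 2.
New total = 103 + 2 = 105.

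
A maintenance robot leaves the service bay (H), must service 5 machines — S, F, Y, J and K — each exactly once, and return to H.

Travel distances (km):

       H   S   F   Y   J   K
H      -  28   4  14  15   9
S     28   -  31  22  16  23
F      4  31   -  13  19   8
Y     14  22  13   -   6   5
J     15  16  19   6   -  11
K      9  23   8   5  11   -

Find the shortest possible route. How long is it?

Shortest round trip = 67 km.

With 5 stops there are 5!/2 = 60 distinct round trips (a route and its reverse cost the same).
H → S → F → Y → J → K → H: 28+31+13+6+11+9 = 98
H → S → F → Y → K → J → H: 28+31+13+5+11+15 = 103
H → S → F → J → Y → K → H: 28+31+19+6+5+9 = 98
H → S → F → J → K → Y → H: 28+31+19+11+5+14 = 108
H → S → F → K → Y → J → H: 28+31+8+5+6+15 = 93
H → S → F → K → J → Y → H: 28+31+8+11+6+14 = 98
H → S → Y → F → J → K → H: 28+22+13+19+11+9 = 102
H → S → Y → F → K → J → H: 28+22+13+8+11+15 = 97
H → S → Y → J → F → K → H: 28+22+6+19+8+9 = 92
H → S → Y → J → K → F → H: 28+22+6+11+8+4 = 79
H → S → Y → K → F → J → H: 28+22+5+8+19+15 = 97
H → S → Y → K → J → F → H: 28+22+5+11+19+4 = 89
H → S → J → F → Y → K → H: 28+16+19+13+5+9 = 90
H → S → J → F → K → Y → H: 28+16+19+8+5+14 = 90
… (46 more)
H → S → J → Y → K → F → H: 28+16+6+5+8+4 = 67  ← best
The minimum is 67.
One optimal route: H → S → J → Y → K → F → H (or its reverse).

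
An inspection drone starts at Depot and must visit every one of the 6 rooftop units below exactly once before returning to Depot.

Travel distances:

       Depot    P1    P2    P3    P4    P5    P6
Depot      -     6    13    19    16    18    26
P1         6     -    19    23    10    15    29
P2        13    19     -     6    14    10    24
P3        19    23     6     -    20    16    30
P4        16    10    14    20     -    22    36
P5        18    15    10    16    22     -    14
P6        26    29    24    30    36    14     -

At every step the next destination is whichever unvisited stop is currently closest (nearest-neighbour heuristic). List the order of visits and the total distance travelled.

Nearest-neighbour total = 92; route Depot → P1 → P4 → P2 → P3 → P5 → P6 → Depot.

Depot → [P1:6 / P2:13 / P4:16 / P5:18 / P3:19 / P6:26] → P1 (6)
P1 → [P4:10 / P5:15 / P2:19 / P3:23 / P6:29] → P4 (10)
P4 → [P2:14 / P3:20 / P5:22 / P6:36] → P2 (14)
P2 → [P3:6 / P5:10 / P6:24] → P3 (6)
P3 → [P5:16 / P6:30] → P5 (16)
P5 → [P6:14] → P6 (14)
Return P6→Depot: 26.
Total = 6 + 10 + 14 + 6 + 16 + 14 + 26 = 92.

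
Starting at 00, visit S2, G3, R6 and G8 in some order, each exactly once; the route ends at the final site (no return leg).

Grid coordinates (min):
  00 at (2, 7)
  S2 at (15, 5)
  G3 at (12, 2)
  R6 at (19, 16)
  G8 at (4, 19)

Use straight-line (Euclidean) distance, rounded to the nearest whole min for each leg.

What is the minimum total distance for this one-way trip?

Minimum one-way distance = 42 min.

There are 4! = 24 possible orderings.
00 → S2 → G3 → R6 → G8: 13+4+16+15 = 48
00 → S2 → G3 → G8 → R6: 13+4+19+15 = 51
00 → S2 → R6 → G3 → G8: 13+12+16+19 = 60
00 → S2 → R6 → G8 → G3: 13+12+15+19 = 59
00 → S2 → G8 → G3 → R6: 13+18+19+16 = 66
00 → S2 → G8 → R6 → G3: 13+18+15+16 = 62
00 → G3 → S2 → R6 → G8: 11+4+12+15 = 42
00 → G3 → S2 → G8 → R6: 11+4+18+15 = 48
00 → G3 → R6 → S2 → G8: 11+16+12+18 = 57
00 → G3 → R6 → G8 → S2: 11+16+15+18 = 60
00 → G3 → G8 → S2 → R6: 11+19+18+12 = 60
00 → G3 → G8 → R6 → S2: 11+19+15+12 = 57
00 → R6 → S2 → G3 → G8: 19+12+4+19 = 54
00 → R6 → S2 → G8 → G3: 19+12+18+19 = 68
… (10 more)
The minimum is 42.
One shortest path: 00 → G3 → S2 → R6 → G8.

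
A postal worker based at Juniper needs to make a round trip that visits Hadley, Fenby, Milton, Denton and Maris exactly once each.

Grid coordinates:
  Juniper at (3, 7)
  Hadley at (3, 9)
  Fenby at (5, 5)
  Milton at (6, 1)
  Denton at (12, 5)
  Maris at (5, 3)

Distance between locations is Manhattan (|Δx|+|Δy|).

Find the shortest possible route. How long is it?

Juniper→Hadley→Fenby→Milton→Denton→Maris→Juniper: 2+6+5+10+9+6 = 38
Juniper→Hadley→Fenby→Milton→Maris→Denton→Juniper: 2+6+5+3+9+11 = 36
Juniper→Hadley→Fenby→Denton→Milton→Maris→Juniper: 2+6+7+10+3+6 = 34
Juniper→Hadley→Fenby→Denton→Maris→Milton→Juniper: 2+6+7+9+3+9 = 36
Juniper→Hadley→Fenby→Maris→Milton→Denton→Juniper: 2+6+2+3+10+11 = 34
Juniper→Hadley→Fenby→Maris→Denton→Milton→Juniper: 2+6+2+9+10+9 = 38
Juniper→Hadley→Milton→Fenby→Denton→Maris→Juniper: 2+11+5+7+9+6 = 40
Juniper→Hadley→Milton→Fenby→Maris→Denton→Juniper: 2+11+5+2+9+11 = 40
Juniper→Hadley→Milton→Denton→Fenby→Maris→Juniper: 2+11+10+7+2+6 = 38
Juniper→Hadley→Milton→Denton→Maris→Fenby→Juniper: 2+11+10+9+2+4 = 38
Juniper→Hadley→Milton→Maris→Fenby→Denton→Juniper: 2+11+3+2+7+11 = 36
Juniper→Hadley→Milton→Maris→Denton→Fenby→Juniper: 2+11+3+9+7+4 = 36
Juniper→Hadley→Denton→Fenby→Milton→Maris→Juniper: 2+13+7+5+3+6 = 36
Juniper→Hadley→Denton→Fenby→Maris→Milton→Juniper: 2+13+7+2+3+9 = 36
… (46 more)
The minimum is 34.
One optimal route: Juniper → Hadley → Fenby → Denton → Milton → Maris → Juniper (or its reverse).

34 — the shortest possible round trip.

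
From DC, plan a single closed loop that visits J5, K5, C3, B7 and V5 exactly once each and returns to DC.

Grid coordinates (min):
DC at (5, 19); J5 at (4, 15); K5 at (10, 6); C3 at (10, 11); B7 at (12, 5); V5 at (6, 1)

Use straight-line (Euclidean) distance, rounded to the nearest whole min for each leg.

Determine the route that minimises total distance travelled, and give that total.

DC → J5 → K5 → C3 → B7 → V5 → DC: 4+11+5+6+7+18 = 51
DC → J5 → K5 → C3 → V5 → B7 → DC: 4+11+5+11+7+16 = 54
DC → J5 → K5 → B7 → C3 → V5 → DC: 4+11+2+6+11+18 = 52
DC → J5 → K5 → B7 → V5 → C3 → DC: 4+11+2+7+11+9 = 44
DC → J5 → K5 → V5 → C3 → B7 → DC: 4+11+6+11+6+16 = 54
DC → J5 → K5 → V5 → B7 → C3 → DC: 4+11+6+7+6+9 = 43
DC → J5 → C3 → K5 → B7 → V5 → DC: 4+7+5+2+7+18 = 43
DC → J5 → C3 → K5 → V5 → B7 → DC: 4+7+5+6+7+16 = 45
DC → J5 → C3 → B7 → K5 → V5 → DC: 4+7+6+2+6+18 = 43
DC → J5 → C3 → B7 → V5 → K5 → DC: 4+7+6+7+6+14 = 44
DC → J5 → C3 → V5 → K5 → B7 → DC: 4+7+11+6+2+16 = 46
DC → J5 → C3 → V5 → B7 → K5 → DC: 4+7+11+7+2+14 = 45
DC → J5 → B7 → K5 → C3 → V5 → DC: 4+13+2+5+11+18 = 53
DC → J5 → B7 → K5 → V5 → C3 → DC: 4+13+2+6+11+9 = 45
… (46 more)
DC → J5 → V5 → K5 → B7 → C3 → DC: 4+14+6+2+6+9 = 41  ← best
The minimum is 41.
One optimal route: DC → J5 → V5 → K5 → B7 → C3 → DC (or its reverse).

Shortest round trip = 41 min.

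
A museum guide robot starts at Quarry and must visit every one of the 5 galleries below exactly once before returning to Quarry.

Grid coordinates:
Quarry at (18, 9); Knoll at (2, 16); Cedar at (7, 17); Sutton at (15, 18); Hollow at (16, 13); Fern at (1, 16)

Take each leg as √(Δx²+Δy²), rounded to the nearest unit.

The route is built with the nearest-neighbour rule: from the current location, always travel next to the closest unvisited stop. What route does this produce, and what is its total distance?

At Quarry the remaining stops are Hollow 4, Sutton 9, Cedar 14, Knoll 17, Fern 18; go to Hollow.
At Hollow the remaining stops are Sutton 5, Cedar 10, Knoll 14, Fern 15; go to Sutton.
At Sutton the remaining stops are Cedar 8, Knoll 13, Fern 14; go to Cedar.
At Cedar the remaining stops are Knoll 5, Fern 6; go to Knoll.
At Knoll the remaining stops are Fern 1; go to Fern.
Return Fern→Quarry: 18.
Total = 4 + 5 + 8 + 5 + 1 + 18 = 41.

Total distance 41 via the nearest-neighbour route Quarry → Hollow → Sutton → Cedar → Knoll → Fern → Quarry.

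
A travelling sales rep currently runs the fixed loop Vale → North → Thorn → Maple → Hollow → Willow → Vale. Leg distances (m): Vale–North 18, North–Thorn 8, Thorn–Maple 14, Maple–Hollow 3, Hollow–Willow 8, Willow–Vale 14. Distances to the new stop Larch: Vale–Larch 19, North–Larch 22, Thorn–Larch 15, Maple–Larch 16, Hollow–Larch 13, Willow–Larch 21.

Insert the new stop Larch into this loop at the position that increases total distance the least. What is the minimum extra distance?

+17 m — insert Larch between Thorn and Maple.

Insertion cost between consecutive stops i–j is d(i,Larch) + d(Larch,j) − d(i,j):
  between Vale and North: 19 + 22 − 18 = 23
  between North and Thorn: 22 + 15 − 8 = 29
  between Thorn and Maple: 15 + 16 − 14 = 17
  between Maple and Hollow: 16 + 13 − 3 = 26
  between Hollow and Willow: 13 + 21 − 8 = 26
  between Willow and Vale: 21 + 19 − 14 = 26
Cheapest insertion is between Thorn and Maple, adding 17.
New total = 65 + 17 = 82.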